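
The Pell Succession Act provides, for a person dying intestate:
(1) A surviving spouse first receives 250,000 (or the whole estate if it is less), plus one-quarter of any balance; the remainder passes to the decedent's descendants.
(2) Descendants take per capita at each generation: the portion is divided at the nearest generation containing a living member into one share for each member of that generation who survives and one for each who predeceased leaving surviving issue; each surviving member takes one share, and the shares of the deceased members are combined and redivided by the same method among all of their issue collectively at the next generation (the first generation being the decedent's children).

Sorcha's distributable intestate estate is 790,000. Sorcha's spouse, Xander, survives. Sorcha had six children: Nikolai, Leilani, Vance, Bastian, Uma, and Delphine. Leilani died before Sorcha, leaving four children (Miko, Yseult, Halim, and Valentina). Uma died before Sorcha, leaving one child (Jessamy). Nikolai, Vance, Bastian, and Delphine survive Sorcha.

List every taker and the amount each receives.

Xander first takes 250,000, leaving a balance of 540,000. Xander then takes one-quarter of the balance (135,000), for a total of 385,000. The remaining 405,000 passes to the descendants.
The descendants' portion (405,000) is divided at the children's generation into 6 shares of 67,500. Nikolai, Vance, Bastian, and Delphine each take 67,500. The 2 shares of the deceased (Leilani and Uma) are combined into a pool of 135,000.
That pool (135,000) is divided at the grandchildren's generation equally among Miko, Yseult, Halim, Valentina, and Jessamy: 27,000 each.

Xander: 385,000; Nikolai: 67,500; Miko: 27,000; Yseult: 27,000; Halim: 27,000; Valentina: 27,000; Vance: 67,500; Bastian: 67,500; Jessamy: 27,000; Delphine: 67,500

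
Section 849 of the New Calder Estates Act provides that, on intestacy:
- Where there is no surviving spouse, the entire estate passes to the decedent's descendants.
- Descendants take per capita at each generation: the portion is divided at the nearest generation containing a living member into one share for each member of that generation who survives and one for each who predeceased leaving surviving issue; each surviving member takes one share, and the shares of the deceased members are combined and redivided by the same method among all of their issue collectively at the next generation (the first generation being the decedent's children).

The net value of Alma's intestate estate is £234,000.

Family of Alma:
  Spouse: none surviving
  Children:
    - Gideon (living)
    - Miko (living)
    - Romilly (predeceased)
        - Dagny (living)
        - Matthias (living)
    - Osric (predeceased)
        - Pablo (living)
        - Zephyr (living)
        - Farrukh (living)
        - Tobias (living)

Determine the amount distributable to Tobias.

The entire £234,000 passes to the descendants.
That amount (£234,000) is divided at the children's generation into 4 shares of £58,500. Gideon and Miko each take £58,500. The 2 shares of the deceased (Romilly and Osric) are combined into a pool of £117,000.
That pool (£117,000) is divided at the grandchildren's generation equally among Dagny, Matthias, Pablo, Zephyr, Farrukh, and Tobias: £19,500 each.

Tobias receives £19,500.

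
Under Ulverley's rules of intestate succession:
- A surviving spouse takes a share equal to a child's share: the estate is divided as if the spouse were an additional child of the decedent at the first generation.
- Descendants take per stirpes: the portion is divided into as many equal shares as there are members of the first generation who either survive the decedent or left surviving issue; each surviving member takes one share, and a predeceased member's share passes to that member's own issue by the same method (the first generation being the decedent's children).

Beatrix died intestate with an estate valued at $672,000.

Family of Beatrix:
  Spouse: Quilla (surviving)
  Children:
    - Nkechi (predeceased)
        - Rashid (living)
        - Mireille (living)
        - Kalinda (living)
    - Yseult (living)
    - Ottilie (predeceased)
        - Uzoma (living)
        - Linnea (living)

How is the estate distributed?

The spouse counts as an additional share at the children's level, so there are 4 primary shares of $168,000. Quilla takes one such share ($168,000).
The children's combined portion ($504,000) is divided into 3 shares of $168,000: Yseult takes $168,000; Nkechi's $168,000 share passes to Nkechi's issue; Ottilie's $168,000 share passes to Ottilie's issue.
Nkechi's share ($168,000) is divided into 3 shares of $56,000: Rashid, Mireille, and Kalinda each take $56,000.
Ottilie's share ($168,000) is divided into 2 shares of $84,000: Uzoma and Linnea each take $84,000.

Quilla: $168,000; Rashid: $56,000; Mireille: $56,000; Kalinda: $56,000; Yseult: $168,000; Uzoma: $84,000; Linnea: $84,000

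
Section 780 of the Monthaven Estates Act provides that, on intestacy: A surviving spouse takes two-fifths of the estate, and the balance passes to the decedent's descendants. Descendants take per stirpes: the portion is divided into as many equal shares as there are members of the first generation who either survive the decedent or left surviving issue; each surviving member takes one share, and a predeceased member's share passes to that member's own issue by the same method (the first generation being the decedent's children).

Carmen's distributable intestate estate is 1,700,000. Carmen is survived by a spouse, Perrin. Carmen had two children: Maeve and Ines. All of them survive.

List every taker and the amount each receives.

Perrin: 680,000; Maeve: 510,000; Ines: 510,000

Perrin takes two-fifths of 1,700,000 = 680,000. The remaining 1,020,000 passes to the descendants.
The descendants' portion (1,020,000) is divided into 2 shares of 510,000: Maeve and Ines each take 510,000.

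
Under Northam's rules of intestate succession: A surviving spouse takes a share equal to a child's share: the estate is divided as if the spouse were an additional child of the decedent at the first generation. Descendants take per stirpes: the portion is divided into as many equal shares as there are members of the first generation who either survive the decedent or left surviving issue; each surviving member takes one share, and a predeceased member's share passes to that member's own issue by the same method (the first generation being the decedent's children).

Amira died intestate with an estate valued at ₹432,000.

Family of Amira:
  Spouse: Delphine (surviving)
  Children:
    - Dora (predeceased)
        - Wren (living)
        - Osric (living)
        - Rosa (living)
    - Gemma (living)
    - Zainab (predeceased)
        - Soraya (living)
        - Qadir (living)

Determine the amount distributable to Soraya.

The spouse counts as an additional share at the children's level, so there are 4 primary shares of ₹108,000. Delphine takes one such share (₹108,000).
The children's combined portion (₹324,000) is divided into 3 shares of ₹108,000: Gemma takes ₹108,000; Dora's ₹108,000 share passes to Dora's issue; Zainab's ₹108,000 share passes to Zainab's issue.
Dora's share (₹108,000) is divided into 3 shares of ₹36,000: Wren, Osric, and Rosa each take ₹36,000.
Zainab's share (₹108,000) is divided into 2 shares of ₹54,000: Soraya and Qadir each take ₹54,000.

Soraya receives ₹54,000.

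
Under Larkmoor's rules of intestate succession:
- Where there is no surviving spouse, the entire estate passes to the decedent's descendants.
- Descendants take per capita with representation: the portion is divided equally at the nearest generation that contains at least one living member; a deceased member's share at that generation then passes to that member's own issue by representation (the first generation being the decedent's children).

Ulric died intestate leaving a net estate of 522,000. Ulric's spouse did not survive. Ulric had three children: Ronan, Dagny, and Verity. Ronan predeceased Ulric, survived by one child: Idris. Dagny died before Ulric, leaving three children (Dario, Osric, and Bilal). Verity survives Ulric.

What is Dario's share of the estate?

The entire 522,000 passes to the descendants.
That amount (522,000) is divided into 3 shares of 174,000: Verity takes 174,000; Ronan's 174,000 share passes to Ronan's issue; Dagny's 174,000 share passes to Dagny's issue.
Ronan's share (174,000) passes entirely to Idris.
Dagny's share (174,000) is divided into 3 shares of 58,000: Dario, Osric, and Bilal each take 58,000.

Dario receives 58,000.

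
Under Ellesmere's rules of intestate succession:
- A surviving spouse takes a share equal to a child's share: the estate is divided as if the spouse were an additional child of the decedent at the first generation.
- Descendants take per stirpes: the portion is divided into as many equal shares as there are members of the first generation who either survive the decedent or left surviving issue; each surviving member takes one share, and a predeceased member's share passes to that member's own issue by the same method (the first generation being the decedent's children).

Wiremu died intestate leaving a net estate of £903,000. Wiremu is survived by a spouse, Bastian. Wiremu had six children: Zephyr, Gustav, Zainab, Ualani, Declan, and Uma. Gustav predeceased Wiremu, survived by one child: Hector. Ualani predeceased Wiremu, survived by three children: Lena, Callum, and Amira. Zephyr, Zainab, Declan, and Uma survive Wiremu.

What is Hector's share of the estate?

Hector receives £129,000.

The spouse counts as an additional share at the children's level, so there are 7 primary shares of £129,000. Bastian takes one such share (£129,000).
The children's combined portion (£774,000) is divided into 6 shares of £129,000: Zephyr, Zainab, Declan, and Uma each take £129,000; Gustav's £129,000 share passes to Gustav's issue; Ualani's £129,000 share passes to Ualani's issue.
Gustav's share (£129,000) passes entirely to Hector.
Ualani's share (£129,000) is divided into 3 shares of £43,000: Lena, Callum, and Amira each take £43,000.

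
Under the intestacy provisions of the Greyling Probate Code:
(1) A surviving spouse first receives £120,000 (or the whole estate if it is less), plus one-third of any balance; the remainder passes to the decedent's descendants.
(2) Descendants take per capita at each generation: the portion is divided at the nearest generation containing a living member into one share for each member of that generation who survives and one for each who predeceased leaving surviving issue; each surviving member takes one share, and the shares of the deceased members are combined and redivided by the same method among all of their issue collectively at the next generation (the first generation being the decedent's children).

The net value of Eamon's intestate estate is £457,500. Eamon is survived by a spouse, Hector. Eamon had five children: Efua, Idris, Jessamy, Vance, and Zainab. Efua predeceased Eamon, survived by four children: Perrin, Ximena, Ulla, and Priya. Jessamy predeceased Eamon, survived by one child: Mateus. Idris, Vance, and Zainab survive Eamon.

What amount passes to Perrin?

Perrin receives £18,000.

Hector first takes £120,000, leaving a balance of £337,500. Hector then takes one-third of the balance (£112,500), for a total of £232,500. The remaining £225,000 passes to the descendants.
The descendants' portion (£225,000) is divided at the children's generation into 5 shares of £45,000. Idris, Vance, and Zainab each take £45,000. The 2 shares of the deceased (Efua and Jessamy) are combined into a pool of £90,000.
That pool (£90,000) is divided at the grandchildren's generation equally among Perrin, Ximena, Ulla, Priya, and Mateus: £18,000 each.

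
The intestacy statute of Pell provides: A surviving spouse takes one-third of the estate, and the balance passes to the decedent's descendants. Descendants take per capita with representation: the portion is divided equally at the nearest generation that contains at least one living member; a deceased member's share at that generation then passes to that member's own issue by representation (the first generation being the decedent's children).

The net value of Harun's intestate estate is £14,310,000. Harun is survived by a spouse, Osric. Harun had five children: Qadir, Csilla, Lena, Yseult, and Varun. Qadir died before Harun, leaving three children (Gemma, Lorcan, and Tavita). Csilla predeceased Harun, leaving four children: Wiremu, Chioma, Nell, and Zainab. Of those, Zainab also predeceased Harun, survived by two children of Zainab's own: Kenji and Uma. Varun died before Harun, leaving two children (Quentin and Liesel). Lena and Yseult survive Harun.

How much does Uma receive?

Osric takes one-third of £14,310,000 = £4,770,000. The remaining £9,540,000 passes to the descendants.
The descendants' portion (£9,540,000) is divided into 5 shares of £1,908,000: Lena and Yseult each take £1,908,000; Qadir's £1,908,000 share passes to Qadir's issue; Csilla's £1,908,000 share passes to Csilla's issue; Varun's £1,908,000 share passes to Varun's issue.
Qadir's share (£1,908,000) is divided into 3 shares of £636,000: Gemma, Lorcan, and Tavita each take £636,000.
Csilla's share (£1,908,000) is divided into 4 shares of £477,000: Wiremu, Chioma, and Nell each take £477,000; Zainab's £477,000 share passes to Zainab's issue.
Zainab's share (£477,000) is divided into 2 shares of £238,500: Kenji and Uma each take £238,500.
Varun's share (£1,908,000) is divided into 2 shares of £954,000: Quentin and Liesel each take £954,000.

Uma receives £238,500.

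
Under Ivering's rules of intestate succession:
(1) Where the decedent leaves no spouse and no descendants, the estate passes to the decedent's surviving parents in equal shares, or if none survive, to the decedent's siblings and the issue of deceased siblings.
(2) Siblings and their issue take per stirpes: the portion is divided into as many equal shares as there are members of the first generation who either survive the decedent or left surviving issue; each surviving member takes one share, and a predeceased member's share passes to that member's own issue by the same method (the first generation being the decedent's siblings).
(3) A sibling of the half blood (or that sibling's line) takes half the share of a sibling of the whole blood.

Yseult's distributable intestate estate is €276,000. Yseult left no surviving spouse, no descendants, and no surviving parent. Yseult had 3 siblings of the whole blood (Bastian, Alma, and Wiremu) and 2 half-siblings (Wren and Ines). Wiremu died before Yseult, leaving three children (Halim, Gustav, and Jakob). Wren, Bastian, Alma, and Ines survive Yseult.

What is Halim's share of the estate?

The entire €276,000 passes to the siblings and their issue.
Counting each half-blood sibling's line as half a unit, there are 4 units in €276,000, so one unit is €69,000. Whole-blood lines (Bastian, Alma, and Wiremu) take €69,000 each; half-blood lines (Wren and Ines) take €34,500 each.
Wiremu's share (€69,000) is divided into 3 shares of €23,000: Halim, Gustav, and Jakob each take €23,000.

Halim receives €23,000.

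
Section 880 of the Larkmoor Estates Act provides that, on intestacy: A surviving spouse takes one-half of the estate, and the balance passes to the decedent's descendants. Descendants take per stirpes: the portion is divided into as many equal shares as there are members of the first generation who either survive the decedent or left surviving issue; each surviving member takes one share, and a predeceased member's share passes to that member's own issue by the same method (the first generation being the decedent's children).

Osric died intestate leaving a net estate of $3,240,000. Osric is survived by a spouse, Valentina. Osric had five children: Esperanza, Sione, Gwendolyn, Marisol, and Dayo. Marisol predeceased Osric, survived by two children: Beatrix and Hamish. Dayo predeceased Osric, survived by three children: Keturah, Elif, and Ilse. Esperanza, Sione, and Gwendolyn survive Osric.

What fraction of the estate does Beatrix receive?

Beatrix receives 1/20 of the estate.

Valentina takes one-half of $3,240,000 = $1,620,000. The remaining $1,620,000 passes to the descendants.
The descendants' portion ($1,620,000) is divided into 5 shares of $324,000: Esperanza, Sione, and Gwendolyn each take $324,000; Marisol's $324,000 share passes to Marisol's issue; Dayo's $324,000 share passes to Dayo's issue.
Marisol's share ($324,000) is divided into 2 shares of $162,000: Beatrix and Hamish each take $162,000.
Dayo's share ($324,000) is divided into 3 shares of $108,000: Keturah, Elif, and Ilse each take $108,000.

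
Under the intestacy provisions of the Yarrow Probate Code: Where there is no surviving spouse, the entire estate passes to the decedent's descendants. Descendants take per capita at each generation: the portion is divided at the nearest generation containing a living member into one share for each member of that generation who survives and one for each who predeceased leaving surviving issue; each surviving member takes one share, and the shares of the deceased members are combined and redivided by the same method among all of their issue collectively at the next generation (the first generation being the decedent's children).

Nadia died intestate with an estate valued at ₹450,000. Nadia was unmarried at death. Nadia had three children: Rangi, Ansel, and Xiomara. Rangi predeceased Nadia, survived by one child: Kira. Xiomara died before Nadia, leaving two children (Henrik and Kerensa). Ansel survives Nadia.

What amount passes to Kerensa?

Kerensa receives ₹100,000.

The entire ₹450,000 passes to the descendants.
That amount (₹450,000) is divided at the children's generation into 3 shares of ₹150,000. Ansel takes ₹150,000. The 2 shares of the deceased (Rangi and Xiomara) are combined into a pool of ₹300,000.
That pool (₹300,000) is divided at the grandchildren's generation equally among Kira, Henrik, and Kerensa: ₹100,000 each.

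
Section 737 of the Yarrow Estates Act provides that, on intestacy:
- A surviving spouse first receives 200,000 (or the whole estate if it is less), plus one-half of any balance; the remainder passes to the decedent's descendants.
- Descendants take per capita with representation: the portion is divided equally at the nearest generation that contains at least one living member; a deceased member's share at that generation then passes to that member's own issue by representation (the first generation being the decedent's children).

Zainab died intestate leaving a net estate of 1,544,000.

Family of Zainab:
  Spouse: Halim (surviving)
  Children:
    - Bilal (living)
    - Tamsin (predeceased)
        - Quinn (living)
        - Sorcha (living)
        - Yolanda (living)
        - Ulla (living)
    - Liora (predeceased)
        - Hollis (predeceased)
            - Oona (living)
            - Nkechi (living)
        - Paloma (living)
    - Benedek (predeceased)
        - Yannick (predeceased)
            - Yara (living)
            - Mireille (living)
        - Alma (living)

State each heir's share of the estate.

Halim: 872,000; Bilal: 168,000; Quinn: 42,000; Sorcha: 42,000; Yolanda: 42,000; Ulla: 42,000; Oona: 42,000; Nkechi: 42,000; Paloma: 84,000; Yara: 42,000; Mireille: 42,000; Alma: 84,000

Halim first takes 200,000, leaving a balance of 1,344,000. Halim then takes one-half of the balance (672,000), for a total of 872,000. The remaining 672,000 passes to the descendants.
The descendants' portion (672,000) is divided into 4 shares of 168,000: Bilal takes 168,000; Tamsin's 168,000 share passes to Tamsin's issue; Liora's 168,000 share passes to Liora's issue; Benedek's 168,000 share passes to Benedek's issue.
Tamsin's share (168,000) is divided into 4 shares of 42,000: Quinn, Sorcha, Yolanda, and Ulla each take 42,000.
Liora's share (168,000) is divided into 2 shares of 84,000: Paloma takes 84,000; Hollis's 84,000 share passes to Hollis's issue.
Hollis's share (84,000) is divided into 2 shares of 42,000: Oona and Nkechi each take 42,000.
Benedek's share (168,000) is divided into 2 shares of 84,000: Alma takes 84,000; Yannick's 84,000 share passes to Yannick's issue.
Yannick's share (84,000) is divided into 2 shares of 42,000: Yara and Mireille each take 42,000.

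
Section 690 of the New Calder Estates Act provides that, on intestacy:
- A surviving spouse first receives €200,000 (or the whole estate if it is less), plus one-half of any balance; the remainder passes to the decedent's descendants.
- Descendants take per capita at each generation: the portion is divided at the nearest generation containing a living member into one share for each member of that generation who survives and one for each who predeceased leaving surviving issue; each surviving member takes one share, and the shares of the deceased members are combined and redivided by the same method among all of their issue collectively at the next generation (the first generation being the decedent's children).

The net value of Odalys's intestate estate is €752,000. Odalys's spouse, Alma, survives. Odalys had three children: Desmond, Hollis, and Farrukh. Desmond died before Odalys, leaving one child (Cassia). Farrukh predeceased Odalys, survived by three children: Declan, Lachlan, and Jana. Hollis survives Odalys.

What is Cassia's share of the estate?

Cassia receives €46,000.

Alma first takes €200,000, leaving a balance of €552,000. Alma then takes one-half of the balance (€276,000), for a total of €476,000. The remaining €276,000 passes to the descendants.
The descendants' portion (€276,000) is divided at the children's generation into 3 shares of €92,000. Hollis takes €92,000. The 2 shares of the deceased (Desmond and Farrukh) are combined into a pool of €184,000.
That pool (€184,000) is divided at the grandchildren's generation equally among Cassia, Declan, Lachlan, and Jana: €46,000 each.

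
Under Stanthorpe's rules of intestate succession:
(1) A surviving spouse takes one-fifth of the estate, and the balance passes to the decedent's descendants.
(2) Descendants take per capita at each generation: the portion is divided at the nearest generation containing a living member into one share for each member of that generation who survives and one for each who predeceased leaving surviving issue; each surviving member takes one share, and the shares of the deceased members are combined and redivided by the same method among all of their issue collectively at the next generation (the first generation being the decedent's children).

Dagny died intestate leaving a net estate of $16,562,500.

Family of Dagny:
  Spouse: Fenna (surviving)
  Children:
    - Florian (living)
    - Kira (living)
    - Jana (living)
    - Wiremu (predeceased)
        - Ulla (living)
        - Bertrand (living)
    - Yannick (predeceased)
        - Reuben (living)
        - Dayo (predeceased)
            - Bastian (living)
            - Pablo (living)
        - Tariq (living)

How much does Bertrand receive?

Bertrand receives $1,060,000.

Fenna takes one-fifth of $16,562,500 = $3,312,500. The remaining $13,250,000 passes to the descendants.
The descendants' portion ($13,250,000) is divided at the children's generation into 5 shares of $2,650,000. Florian, Kira, and Jana each take $2,650,000. The 2 shares of the deceased (Wiremu and Yannick) are combined into a pool of $5,300,000.
That pool ($5,300,000) is divided at the grandchildren's generation into 5 shares of $1,060,000. Ulla, Bertrand, Reuben, and Tariq each take $1,060,000. The remaining share for the deceased Dayo ($1,060,000) is carried to the next generation.
That pool ($1,060,000) is divided at the great-grandchildren's generation equally among Bastian and Pablo: $530,000 each.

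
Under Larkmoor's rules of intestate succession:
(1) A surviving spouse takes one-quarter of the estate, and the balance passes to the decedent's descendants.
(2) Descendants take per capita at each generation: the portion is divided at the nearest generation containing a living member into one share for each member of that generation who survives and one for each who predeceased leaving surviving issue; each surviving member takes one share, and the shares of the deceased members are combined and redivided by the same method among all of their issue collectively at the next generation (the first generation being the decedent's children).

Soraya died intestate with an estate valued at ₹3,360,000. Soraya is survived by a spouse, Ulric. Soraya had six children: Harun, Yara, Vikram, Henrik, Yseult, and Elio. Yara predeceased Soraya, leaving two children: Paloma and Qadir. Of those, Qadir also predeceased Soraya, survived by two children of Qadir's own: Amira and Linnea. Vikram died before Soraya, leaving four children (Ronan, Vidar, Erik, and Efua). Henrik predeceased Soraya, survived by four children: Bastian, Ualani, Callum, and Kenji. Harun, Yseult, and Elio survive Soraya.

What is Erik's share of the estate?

Erik receives ₹126,000.

Ulric takes one-quarter of ₹3,360,000 = ₹840,000. The remaining ₹2,520,000 passes to the descendants.
The descendants' portion (₹2,520,000) is divided at the children's generation into 6 shares of ₹420,000. Harun, Yseult, and Elio each take ₹420,000. The 3 shares of the deceased (Yara, Vikram, and Henrik) are combined into a pool of ₹1,260,000.
That pool (₹1,260,000) is divided at the grandchildren's generation into 10 shares of ₹126,000. Paloma, Ronan, Vidar, Erik, Efua, Bastian, Ualani, Callum, and Kenji each take ₹126,000. The remaining share for the deceased Qadir (₹126,000) is carried to the next generation.
That pool (₹126,000) is divided at the great-grandchildren's generation equally among Amira and Linnea: ₹63,000 each.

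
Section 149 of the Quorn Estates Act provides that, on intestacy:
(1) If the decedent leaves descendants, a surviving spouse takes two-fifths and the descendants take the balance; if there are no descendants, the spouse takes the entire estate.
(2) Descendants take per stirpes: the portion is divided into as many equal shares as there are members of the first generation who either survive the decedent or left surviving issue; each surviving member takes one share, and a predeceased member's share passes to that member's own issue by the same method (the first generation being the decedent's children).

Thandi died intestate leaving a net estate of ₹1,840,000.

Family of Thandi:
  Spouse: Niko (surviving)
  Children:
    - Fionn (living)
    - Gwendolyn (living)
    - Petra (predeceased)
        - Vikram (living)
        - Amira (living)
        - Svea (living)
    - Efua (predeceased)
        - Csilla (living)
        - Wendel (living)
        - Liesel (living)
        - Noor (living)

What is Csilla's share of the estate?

Niko takes two-fifths of ₹1,840,000 = ₹736,000. The remaining ₹1,104,000 passes to the descendants.
The descendants' portion (₹1,104,000) is divided into 4 shares of ₹276,000: Fionn and Gwendolyn each take ₹276,000; Petra's ₹276,000 share passes to Petra's issue; Efua's ₹276,000 share passes to Efua's issue.
Petra's share (₹276,000) is divided into 3 shares of ₹92,000: Vikram, Amira, and Svea each take ₹92,000.
Efua's share (₹276,000) is divided into 4 shares of ₹69,000: Csilla, Wendel, Liesel, and Noor each take ₹69,000.

Csilla receives ₹69,000.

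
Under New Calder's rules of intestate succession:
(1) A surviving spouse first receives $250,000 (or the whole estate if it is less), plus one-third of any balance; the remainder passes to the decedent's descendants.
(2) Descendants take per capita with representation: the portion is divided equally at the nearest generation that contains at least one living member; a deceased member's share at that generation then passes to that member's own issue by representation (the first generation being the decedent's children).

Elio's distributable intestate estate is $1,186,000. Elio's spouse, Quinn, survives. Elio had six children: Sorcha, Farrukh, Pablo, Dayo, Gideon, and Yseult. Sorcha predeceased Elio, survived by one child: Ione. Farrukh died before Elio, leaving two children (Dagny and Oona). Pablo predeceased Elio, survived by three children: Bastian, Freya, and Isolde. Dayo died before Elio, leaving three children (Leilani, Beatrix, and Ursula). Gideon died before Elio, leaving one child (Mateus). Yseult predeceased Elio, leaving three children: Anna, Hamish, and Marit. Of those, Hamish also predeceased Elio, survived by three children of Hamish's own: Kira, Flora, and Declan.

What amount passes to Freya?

Quinn first takes $250,000, leaving a balance of $936,000. Quinn then takes one-third of the balance ($312,000), for a total of $562,000. The remaining $624,000 passes to the descendants.
No child survives, so the initial division is made at the grandchildren's generation.
The descendants' portion ($624,000) is divided into 13 shares of $48,000: Ione, Dagny, Oona, Bastian, Freya, Isolde, Leilani, Beatrix, Ursula, Mateus, Anna, and Marit each take $48,000; Hamish's $48,000 share passes to Hamish's issue.
Hamish's share ($48,000) is divided into 3 shares of $16,000: Kira, Flora, and Declan each take $16,000.

Freya receives $48,000.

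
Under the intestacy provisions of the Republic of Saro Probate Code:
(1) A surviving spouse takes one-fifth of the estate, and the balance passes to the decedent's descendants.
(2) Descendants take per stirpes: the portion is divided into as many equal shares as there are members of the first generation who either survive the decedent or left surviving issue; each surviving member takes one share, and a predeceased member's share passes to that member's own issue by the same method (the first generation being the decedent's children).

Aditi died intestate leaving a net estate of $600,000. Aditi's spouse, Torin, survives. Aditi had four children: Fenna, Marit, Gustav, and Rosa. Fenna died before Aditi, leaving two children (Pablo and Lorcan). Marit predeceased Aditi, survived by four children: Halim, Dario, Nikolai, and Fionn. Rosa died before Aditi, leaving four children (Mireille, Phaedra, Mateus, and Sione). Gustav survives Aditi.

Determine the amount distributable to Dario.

Torin takes one-fifth of $600,000 = $120,000. The remaining $480,000 passes to the descendants.
The descendants' portion ($480,000) is divided into 4 shares of $120,000: Gustav takes $120,000; Fenna's $120,000 share passes to Fenna's issue; Marit's $120,000 share passes to Marit's issue; Rosa's $120,000 share passes to Rosa's issue.
Fenna's share ($120,000) is divided into 2 shares of $60,000: Pablo and Lorcan each take $60,000.
Marit's share ($120,000) is divided into 4 shares of $30,000: Halim, Dario, Nikolai, and Fionn each take $30,000.
Rosa's share ($120,000) is divided into 4 shares of $30,000: Mireille, Phaedra, Mateus, and Sione each take $30,000.

Dario receives $30,000.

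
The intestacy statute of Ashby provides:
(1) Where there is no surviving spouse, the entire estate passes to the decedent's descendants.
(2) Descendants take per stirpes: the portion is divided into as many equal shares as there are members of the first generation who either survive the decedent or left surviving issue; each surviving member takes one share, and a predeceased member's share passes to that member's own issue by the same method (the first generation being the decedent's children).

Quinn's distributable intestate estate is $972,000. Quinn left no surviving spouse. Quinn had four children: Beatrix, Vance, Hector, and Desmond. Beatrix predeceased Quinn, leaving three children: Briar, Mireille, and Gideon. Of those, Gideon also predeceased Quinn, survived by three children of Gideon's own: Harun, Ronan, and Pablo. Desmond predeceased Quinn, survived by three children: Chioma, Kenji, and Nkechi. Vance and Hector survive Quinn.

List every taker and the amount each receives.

The entire $972,000 passes to the descendants.
That amount ($972,000) is divided into 4 shares of $243,000: Vance and Hector each take $243,000; Beatrix's $243,000 share passes to Beatrix's issue; Desmond's $243,000 share passes to Desmond's issue.
Beatrix's share ($243,000) is divided into 3 shares of $81,000: Briar and Mireille each take $81,000; Gideon's $81,000 share passes to Gideon's issue.
Gideon's share ($81,000) is divided into 3 shares of $27,000: Harun, Ronan, and Pablo each take $27,000.
Desmond's share ($243,000) is divided into 3 shares of $81,000: Chioma, Kenji, and Nkechi each take $81,000.

Briar: $81,000; Mireille: $81,000; Harun: $27,000; Ronan: $27,000; Pablo: $27,000; Vance: $243,000; Hector: $243,000; Chioma: $81,000; Kenji: $81,000; Nkechi: $81,000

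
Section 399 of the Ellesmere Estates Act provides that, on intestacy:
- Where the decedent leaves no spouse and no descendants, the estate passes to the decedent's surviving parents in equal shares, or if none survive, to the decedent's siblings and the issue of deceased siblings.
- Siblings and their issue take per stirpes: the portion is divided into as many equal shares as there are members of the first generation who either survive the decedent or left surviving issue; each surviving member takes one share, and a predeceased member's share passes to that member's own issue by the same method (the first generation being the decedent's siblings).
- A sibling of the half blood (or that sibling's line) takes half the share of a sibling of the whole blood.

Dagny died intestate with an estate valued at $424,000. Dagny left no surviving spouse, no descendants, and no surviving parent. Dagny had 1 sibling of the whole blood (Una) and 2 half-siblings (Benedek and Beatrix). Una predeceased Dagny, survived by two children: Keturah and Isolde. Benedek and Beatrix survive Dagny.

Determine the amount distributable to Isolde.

Isolde receives $106,000.

The entire $424,000 passes to the siblings and their issue.
Counting each half-blood sibling's line as half a unit, there are 2 units in $424,000, so one unit is $212,000. Whole-blood lines (Una) take $212,000 each; half-blood lines (Benedek and Beatrix) take $106,000 each.
Una's share ($212,000) is divided into 2 shares of $106,000: Keturah and Isolde each take $106,000.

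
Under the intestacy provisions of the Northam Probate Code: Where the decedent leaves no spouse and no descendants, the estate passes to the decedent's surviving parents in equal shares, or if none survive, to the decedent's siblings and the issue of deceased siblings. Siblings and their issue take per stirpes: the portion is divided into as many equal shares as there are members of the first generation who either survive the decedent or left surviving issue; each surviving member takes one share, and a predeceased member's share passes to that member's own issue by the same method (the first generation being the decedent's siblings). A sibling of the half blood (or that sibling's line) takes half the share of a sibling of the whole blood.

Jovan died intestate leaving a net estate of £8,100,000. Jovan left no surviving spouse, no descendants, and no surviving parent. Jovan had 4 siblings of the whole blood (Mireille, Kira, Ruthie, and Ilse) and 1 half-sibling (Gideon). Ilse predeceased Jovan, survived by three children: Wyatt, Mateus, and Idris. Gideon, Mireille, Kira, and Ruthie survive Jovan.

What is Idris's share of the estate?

Idris receives £600,000.

The entire £8,100,000 passes to the siblings and their issue.
Counting each half-blood sibling's line as half a unit, there are 9/2 units in £8,100,000, so one unit is £1,800,000. Whole-blood lines (Mireille, Kira, Ruthie, and Ilse) take £1,800,000 each; half-blood lines (Gideon) take £900,000 each.
Ilse's share (£1,800,000) is divided into 3 shares of £600,000: Wyatt, Mateus, and Idris each take £600,000.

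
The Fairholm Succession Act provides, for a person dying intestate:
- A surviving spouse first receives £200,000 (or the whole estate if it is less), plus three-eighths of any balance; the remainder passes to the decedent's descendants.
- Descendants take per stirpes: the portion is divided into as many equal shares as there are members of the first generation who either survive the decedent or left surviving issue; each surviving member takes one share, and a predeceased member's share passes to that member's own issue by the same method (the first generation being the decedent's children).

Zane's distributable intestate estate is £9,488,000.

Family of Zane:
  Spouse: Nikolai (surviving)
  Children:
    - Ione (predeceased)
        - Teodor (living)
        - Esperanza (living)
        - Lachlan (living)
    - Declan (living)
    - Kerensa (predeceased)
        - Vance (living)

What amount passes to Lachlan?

Lachlan receives £645,000.

Nikolai first takes £200,000, leaving a balance of £9,288,000. Nikolai then takes three-eighths of the balance (£3,483,000), for a total of £3,683,000. The remaining £5,805,000 passes to the descendants.
The descendants' portion (£5,805,000) is divided into 3 shares of £1,935,000: Declan takes £1,935,000; Ione's £1,935,000 share passes to Ione's issue; Kerensa's £1,935,000 share passes to Kerensa's issue.
Ione's share (£1,935,000) is divided into 3 shares of £645,000: Teodor, Esperanza, and Lachlan each take £645,000.
Kerensa's share (£1,935,000) passes entirely to Vance.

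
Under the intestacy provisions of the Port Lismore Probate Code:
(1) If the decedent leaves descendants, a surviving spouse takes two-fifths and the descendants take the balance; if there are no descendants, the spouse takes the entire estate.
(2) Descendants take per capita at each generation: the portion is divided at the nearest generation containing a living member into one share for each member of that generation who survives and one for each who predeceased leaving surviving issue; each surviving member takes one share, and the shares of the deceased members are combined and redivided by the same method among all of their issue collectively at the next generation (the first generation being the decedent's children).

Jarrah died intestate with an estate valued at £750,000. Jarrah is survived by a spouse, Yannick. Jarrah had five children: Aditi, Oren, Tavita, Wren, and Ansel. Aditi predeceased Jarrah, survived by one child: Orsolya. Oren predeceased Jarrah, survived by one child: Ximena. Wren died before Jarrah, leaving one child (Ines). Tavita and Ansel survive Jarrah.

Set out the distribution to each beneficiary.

Yannick: £300,000; Orsolya: £90,000; Ximena: £90,000; Tavita: £90,000; Ines: £90,000; Ansel: £90,000

Yannick takes two-fifths of £750,000 = £300,000. The remaining £450,000 passes to the descendants.
The descendants' portion (£450,000) is divided at the children's generation into 5 shares of £90,000. Tavita and Ansel each take £90,000. The 3 shares of the deceased (Aditi, Oren, and Wren) are combined into a pool of £270,000.
That pool (£270,000) is divided at the grandchildren's generation equally among Orsolya, Ximena, and Ines: £90,000 each.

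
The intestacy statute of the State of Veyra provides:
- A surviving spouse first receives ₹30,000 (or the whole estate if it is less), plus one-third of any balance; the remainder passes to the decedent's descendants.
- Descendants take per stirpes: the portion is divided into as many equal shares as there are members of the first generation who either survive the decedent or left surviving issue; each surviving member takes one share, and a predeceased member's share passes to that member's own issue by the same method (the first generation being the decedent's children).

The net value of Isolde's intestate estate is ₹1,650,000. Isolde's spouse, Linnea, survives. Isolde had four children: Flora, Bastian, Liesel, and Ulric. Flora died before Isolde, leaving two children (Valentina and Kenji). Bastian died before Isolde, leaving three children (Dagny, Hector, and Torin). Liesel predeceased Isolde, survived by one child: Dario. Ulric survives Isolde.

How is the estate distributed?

Linnea: ₹570,000; Valentina: ₹135,000; Kenji: ₹135,000; Dagny: ₹90,000; Hector: ₹90,000; Torin: ₹90,000; Dario: ₹270,000; Ulric: ₹270,000

Linnea first takes ₹30,000, leaving a balance of ₹1,620,000. Linnea then takes one-third of the balance (₹540,000), for a total of ₹570,000. The remaining ₹1,080,000 passes to the descendants.
The descendants' portion (₹1,080,000) is divided into 4 shares of ₹270,000: Ulric takes ₹270,000; Flora's ₹270,000 share passes to Flora's issue; Bastian's ₹270,000 share passes to Bastian's issue; Liesel's ₹270,000 share passes to Liesel's issue.
Flora's share (₹270,000) is divided into 2 shares of ₹135,000: Valentina and Kenji each take ₹135,000.
Bastian's share (₹270,000) is divided into 3 shares of ₹90,000: Dagny, Hector, and Torin each take ₹90,000.
Liesel's share (₹270,000) passes entirely to Dario.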